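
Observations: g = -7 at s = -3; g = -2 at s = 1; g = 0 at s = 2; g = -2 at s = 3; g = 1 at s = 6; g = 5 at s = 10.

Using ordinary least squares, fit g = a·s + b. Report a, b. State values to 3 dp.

a = 0.858, b = -3.551

Forming MᵀM = [[159, 19]; [19, 6]] and Mᵀg = [69, -5]ᵀ gives MᵀM·[a, b]ᵀ = Mᵀg.
Δ = 159·6 − 19² = 593.
a = (69·6 − 19·(-5))/593 = 509/593; b = (159·(-5) − 19·69)/593 = -2106/593.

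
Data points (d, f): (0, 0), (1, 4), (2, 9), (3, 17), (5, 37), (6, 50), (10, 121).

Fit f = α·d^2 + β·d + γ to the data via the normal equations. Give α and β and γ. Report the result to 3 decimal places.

α = 0.939, β = 2.696, γ = 0.133

Normal-equation sums: Σd^2·d^2 = 12019, Σd^2·d = 1377, Σd^2 = 175, Σd·d = 175, Σd = 27, Σ1 = 7.
Moment sums: Σd^2·f = 15018, Σd·f = 1768, Σf = 238.
So XᵀX·[α, β, γ]ᵀ = Xᵀf: [[12019, 1377, 175]; [1377, 175, 27]; [175, 27, 7]]·[α, β, γ]ᵀ = [15018, 1768, 238]ᵀ.
Solving the 3×3 system (Gaussian elimination) gives α = 80207/85449, β = 844/313, γ = 11359/85449.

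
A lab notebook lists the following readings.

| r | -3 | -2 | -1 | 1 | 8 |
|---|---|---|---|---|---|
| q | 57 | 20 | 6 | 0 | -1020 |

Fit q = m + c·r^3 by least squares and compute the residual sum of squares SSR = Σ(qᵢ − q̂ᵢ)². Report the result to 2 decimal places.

SSR = 2.75

Entries of XᵀX: Σ1 = 5, Σr^3 = 477, Σr^3·r^3 = 262939.
Moment sums: Σq = -937, Σr^3·q = -523945.
XᵀX·[m, c]ᵀ = Xᵀq becomes [[5, 477]; [477, 262939]]·[m, c]ᵀ = [-937, -523945]ᵀ.
Eliminating c: 262939·(row 1) − 477·(row 2) gives 1087166·m = 262939·(-937) − 477·(-523945) = 3547922, so m = 1773961/543583.
Then c = ((-523945) − 477·(1773961/543583))/262939 = -1086388/543583.
Residuals: -122206/543583, 406595/543583, 401149/543583, -687573/543583, 2035/543583; SSR = 1497352/543583.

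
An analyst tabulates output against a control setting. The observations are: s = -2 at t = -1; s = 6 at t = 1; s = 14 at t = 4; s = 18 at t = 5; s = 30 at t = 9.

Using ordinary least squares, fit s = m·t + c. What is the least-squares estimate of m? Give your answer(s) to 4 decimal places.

m = 3.1486

Sums needed: Σt·t = 124, Σt = 18, Σ1 = 5.
Right-hand side: Σt·s = 424, Σs = 66.
Δ = 124·5 − 18² = 296.
m = (424·5 − 18·66)/296 = 233/74; c = (124·66 − 18·424)/296 = 69/37.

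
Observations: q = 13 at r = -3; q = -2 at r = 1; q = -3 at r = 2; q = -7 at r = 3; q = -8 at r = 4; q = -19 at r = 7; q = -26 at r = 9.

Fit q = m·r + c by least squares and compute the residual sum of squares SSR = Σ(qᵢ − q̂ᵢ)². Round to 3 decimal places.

From the data, Σr·r = 169, Σr = 23, Σ1 = 7.
And Σr·q = -467, Σq = -52.
Δ = 169·7 − 23² = 654.
m = ((-467)·7 − 23·(-52))/654 = -691/218; c = (169·(-52) − 23·(-467))/654 = 651/218.
Residuals: 55/109, -198/109, 77/218, -52/109, 369/218, 22/109, -50/109; SSR = 1531/218.

SSR = 7.023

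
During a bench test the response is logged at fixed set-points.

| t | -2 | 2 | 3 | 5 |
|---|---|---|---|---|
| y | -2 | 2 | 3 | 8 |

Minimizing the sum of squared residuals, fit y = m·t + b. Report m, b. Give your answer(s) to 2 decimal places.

Compute the Gram sums: Σt·t = 42, Σt = 8, Σ1 = 4.
Moment sums: Σt·y = 57, Σy = 11.
Normal equations: [[42, 8]; [8, 4]]·[m, b]ᵀ = [57, 11]ᵀ.
Determinant 42·4 − 8² = 104.
m = (57·4 − 8·11)/104 = 35/26; b = (42·11 − 8·57)/104 = 3/52.

m = 1.35, b = 0.06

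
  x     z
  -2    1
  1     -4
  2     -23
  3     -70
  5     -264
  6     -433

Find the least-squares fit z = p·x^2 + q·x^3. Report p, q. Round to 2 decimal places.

p = -3.07, q = -1.50

With design matrix M, MᵀM = [[2035, 11145]; [11145, 63139]] and Mᵀz = [-22910, -128614]ᵀ.
Eliminating q: 63139·(row 1) − 11145·(row 2) gives 4276840·p = 63139·(-22910) − 11145·(-128614) = -13111460, so p = -655573/213842.
Then q = ((-128614) − 11145·(-655573/213842))/63139 = -319877/213842.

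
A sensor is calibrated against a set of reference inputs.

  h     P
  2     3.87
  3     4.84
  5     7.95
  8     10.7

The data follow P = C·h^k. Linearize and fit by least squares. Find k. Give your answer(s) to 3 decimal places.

Taking logs, ln P = k·ln h + ln C, so regress ln P on ln h.
AᵀA = [[8.6018, 5.4806]; [5.4806, 4]], rhs = [10.9358, 7.3736]ᵀ  (here Σln h = 5.4806, Σ(ln h)² = 8.6018, Σln P = 7.3736, Σln h·ln P = 10.9358).
Δ = 8.6018·4 − (5.4806)² = 4.3697; k = (10.9358·4 − 5.4806·7.3736)/4.3697 = 0.76240, ln C = (8.6018·7.3736 − 5.4806·10.9358)/4.3697 = 0.79879.

k = 0.762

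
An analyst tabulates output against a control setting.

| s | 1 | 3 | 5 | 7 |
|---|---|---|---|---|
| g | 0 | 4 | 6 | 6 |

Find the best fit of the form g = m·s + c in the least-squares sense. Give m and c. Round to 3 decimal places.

m = 1.000, c = 0.000

Sums needed: Σs·s = 84, Σs = 16, Σ1 = 4.
Right-hand side: Σs·g = 84, Σg = 16.
det = 84·4 − 16² = 80.
m = (84·4 − 16·16)/80 = 1; c = (84·16 − 16·84)/80 = 0.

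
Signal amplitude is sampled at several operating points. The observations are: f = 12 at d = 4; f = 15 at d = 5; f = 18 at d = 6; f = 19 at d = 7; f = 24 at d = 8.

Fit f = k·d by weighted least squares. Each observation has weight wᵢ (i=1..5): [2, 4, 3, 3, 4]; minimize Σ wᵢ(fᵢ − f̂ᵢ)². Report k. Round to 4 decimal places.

Compute the Gram sums: Σwᵢ·d·d = 643.
Right-hand side: Σwᵢ·d·f = 1887.
Hence k = 1887 / 643 ≈ 2.93468.

k = 2.9347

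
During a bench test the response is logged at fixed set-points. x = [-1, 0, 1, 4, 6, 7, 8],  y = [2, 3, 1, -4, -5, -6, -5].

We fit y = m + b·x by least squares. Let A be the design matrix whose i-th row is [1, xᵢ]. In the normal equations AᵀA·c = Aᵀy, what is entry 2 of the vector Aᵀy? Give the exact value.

Entry 2 ↔ basis x, so (Aᵀy)_{2} = Σᵢ (x)·yᵢ = (-1)·(2) + (0)·(3) + (1)·(1) + (4)·(-4) + (6)·(-5) + (7)·(-6) + (8)·(-5) = -129.

-129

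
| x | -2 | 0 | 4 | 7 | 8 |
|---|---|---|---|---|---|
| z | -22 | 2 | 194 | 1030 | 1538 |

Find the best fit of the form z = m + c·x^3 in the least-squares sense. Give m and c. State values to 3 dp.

m = 1.934, c = 2.999

AᵀA·[m, c]ᵀ = Aᵀz reads: 5·m + 911·c = 2742;  911·m + 383953·c = 1153338.
(Σ1 = 5, Σx^3 = 911, Σx^3·x^3 = 383953, Σz = 2742, Σx^3·z = 1153338.)
det = 5·383953 − 911² = 1089844.
m = (2742·383953 − 911·1153338)/1089844 = 527052/272461; c = (5·1153338 − 911·2742)/1089844 = 817182/272461.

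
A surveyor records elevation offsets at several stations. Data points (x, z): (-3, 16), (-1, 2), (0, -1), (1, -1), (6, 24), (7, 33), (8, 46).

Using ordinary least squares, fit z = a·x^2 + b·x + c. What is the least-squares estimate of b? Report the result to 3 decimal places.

b = -2.190

From the data, Σx^2·x^2 = 7876, Σx^2·x = 1044, Σx^2 = 160, Σx·x = 160, Σx = 18, Σ1 = 7.
Right-hand side: Σx^2·z = 5570, Σx·z = 692, Σz = 119.
Normal equations: [[7876, 1044, 160]; [1044, 160, 18]; [160, 18, 7]]·[a, b, c]ᵀ = [5570, 692, 119]ᵀ.
Row-reducing yields a = 5827/5804, b = -12713/5804, c = -915/2902.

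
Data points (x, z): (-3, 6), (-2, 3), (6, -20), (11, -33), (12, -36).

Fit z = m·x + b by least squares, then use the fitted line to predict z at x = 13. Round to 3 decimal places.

From the data, Σx·x = 314, Σx = 24, Σ1 = 5.
For Mᵀz: Σx·z = -939, Σz = -80.
Normal equations: [[314, 24]; [24, 5]]·[m, b]ᵀ = [-939, -80]ᵀ.
Δ = 314·5 − 24² = 994.
m = ((-939)·5 − 24·(-80))/994 = -2775/994; b = (314·(-80) − 24·(-939))/994 = -1292/497.
At x = 13: ẑ = (-2775/994)·(13) + (-1292/497)·(1) = -38659/994.

ẑ = -38.892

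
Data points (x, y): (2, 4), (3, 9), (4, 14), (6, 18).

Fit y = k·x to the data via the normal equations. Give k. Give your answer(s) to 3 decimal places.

Compute the Gram sums: Σx·x = 65.
Moment sums: Σx·y = 199.
Normal equations: [[65]]·[k]ᵀ = [199]ᵀ.
Hence k = 199 / 65 ≈ 3.06154.

k = 3.062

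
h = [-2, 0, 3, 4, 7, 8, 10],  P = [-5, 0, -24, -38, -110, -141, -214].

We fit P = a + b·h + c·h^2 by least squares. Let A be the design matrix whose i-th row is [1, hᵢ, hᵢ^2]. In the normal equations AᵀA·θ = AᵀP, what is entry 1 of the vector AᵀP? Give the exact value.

-532

Entry 1 ↔ basis 1, so (AᵀP)_{1} = Σᵢ Pᵢ = (1)·(-5) + (1)·(0) + (1)·(-24) + (1)·(-38) + (1)·(-110) + (1)·(-141) + (1)·(-214) = -532.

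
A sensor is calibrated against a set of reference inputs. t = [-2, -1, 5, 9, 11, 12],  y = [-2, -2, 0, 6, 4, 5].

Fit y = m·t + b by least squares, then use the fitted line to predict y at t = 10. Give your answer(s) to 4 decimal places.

ŷ = 4.2364

MᵀM·[m, b]ᵀ = Mᵀy reads: 376·m + 34·b = 164;  34·m + 6·b = 11.
Δ = 376·6 − 34² = 1100.
m = (164·6 − 34·11)/1100 = 61/110; b = (376·11 − 34·164)/1100 = -72/55.
At t = 10: ŷ = (61/110)·(10) + (-72/55)·(1) = 233/55.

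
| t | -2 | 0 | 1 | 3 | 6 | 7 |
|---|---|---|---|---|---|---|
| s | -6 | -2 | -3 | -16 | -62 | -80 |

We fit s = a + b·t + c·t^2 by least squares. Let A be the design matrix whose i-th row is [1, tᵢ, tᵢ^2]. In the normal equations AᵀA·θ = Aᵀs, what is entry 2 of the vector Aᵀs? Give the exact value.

Entry 2 ↔ basis t, so (Aᵀs)_{2} = Σᵢ (t)·sᵢ = (-2)·(-6) + (0)·(-2) + (1)·(-3) + (3)·(-16) + (6)·(-62) + (7)·(-80) = -971.

-971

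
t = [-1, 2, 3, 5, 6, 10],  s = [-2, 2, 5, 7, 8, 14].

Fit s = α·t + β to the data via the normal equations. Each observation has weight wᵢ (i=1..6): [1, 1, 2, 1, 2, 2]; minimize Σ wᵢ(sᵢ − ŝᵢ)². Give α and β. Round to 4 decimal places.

α = 1.4184, β = -0.1568

With design matrix A, AᵀWA = [[320, 44]; [44, 9]] and AᵀWs = [447, 61]ᵀ.
Δ = 320·9 − 44² = 944.
α = (447·9 − 44·61)/944 = 1339/944; β = (320·61 − 44·447)/944 = -37/236.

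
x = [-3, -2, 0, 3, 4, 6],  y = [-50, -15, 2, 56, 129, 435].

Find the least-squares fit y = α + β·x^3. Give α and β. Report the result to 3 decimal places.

α = 2.098, β = 2.002

Setting ∂/∂α … = 0 gives: 6·α + 272·β = 557;  272·α + 52274·β = 105198.
det = 6·52274 − 272² = 239660.
α = (557·52274 − 272·105198)/239660 = 251381/119830; β = (6·105198 − 272·557)/239660 = 119921/59915.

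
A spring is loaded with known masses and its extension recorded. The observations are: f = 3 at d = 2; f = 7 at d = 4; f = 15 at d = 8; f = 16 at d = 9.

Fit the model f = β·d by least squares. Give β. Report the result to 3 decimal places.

Normal-equation sums: Σd·d = 165.
Moment sums: Σd·f = 298.
Normal equations: [[165]]·[β]ᵀ = [298]ᵀ.
Hence β = 298 / 165 ≈ 1.80606.

β = 1.806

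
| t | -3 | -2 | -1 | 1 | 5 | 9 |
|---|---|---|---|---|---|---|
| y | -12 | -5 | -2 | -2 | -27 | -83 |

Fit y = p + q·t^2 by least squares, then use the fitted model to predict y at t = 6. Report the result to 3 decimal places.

Sums needed: Σ1 = 6, Σt^2 = 121, Σt^2·t^2 = 7285.
Right-hand side: Σy = -131, Σt^2·y = -7530.
Determinant 6·7285 − 121² = 29069.
p = ((-131)·7285 − 121·(-7530))/29069 = -43205/29069; q = (6·(-7530) − 121·(-131))/29069 = -29329/29069.
At t = 6: ŷ = (-43205/29069)·(1) + (-29329/29069)·(36) = -1099049/29069.

ŷ = -37.808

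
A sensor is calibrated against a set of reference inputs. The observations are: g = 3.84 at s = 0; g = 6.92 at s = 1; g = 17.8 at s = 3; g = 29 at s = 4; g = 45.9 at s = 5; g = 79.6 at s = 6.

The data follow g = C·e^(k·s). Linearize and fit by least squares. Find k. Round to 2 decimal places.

Let Y = ln g. Fitting Y = k·s + ln C by least squares:
XᵀX = [[87.0000, 19.0000]; [19.0000, 6]], rhs = [69.4356, 17.7299]ᵀ  (here Σs = 19.0000, Σ(s)² = 87.0000, Σln g = 17.7299, Σs·ln g = 69.4356).
Δ = 87.0000·6 − (19.0000)² = 161.0000; k = (69.4356·6 − 19.0000·17.7299)/161.0000 = 0.49532, ln C = (87.0000·17.7299 − 19.0000·69.4356)/161.0000 = 1.38647.

k = 0.50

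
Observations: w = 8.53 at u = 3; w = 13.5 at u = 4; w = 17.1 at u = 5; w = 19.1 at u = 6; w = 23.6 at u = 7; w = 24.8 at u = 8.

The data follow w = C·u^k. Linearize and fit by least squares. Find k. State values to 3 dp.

With ln wᵢ as the transformed response and ln uᵢ as the regressor:
Σln u = 9.9115, Σ(ln u)² = 17.0401, Σln w = 16.9071, Σln u·ln w = 28.6458.
Equations: 17.0401·k + 9.9115·ln C = 28.6458;  9.9115·k + 6·ln C = 16.9071.
Δ = 17.0401·6 − (9.9115)² = 4.0036; k = (28.6458·6 − 9.9115·16.9071)/4.0036 = 1.07412, ln C = (17.0401·16.9071 − 9.9115·28.6458)/4.0036 = 1.04351.

k = 1.074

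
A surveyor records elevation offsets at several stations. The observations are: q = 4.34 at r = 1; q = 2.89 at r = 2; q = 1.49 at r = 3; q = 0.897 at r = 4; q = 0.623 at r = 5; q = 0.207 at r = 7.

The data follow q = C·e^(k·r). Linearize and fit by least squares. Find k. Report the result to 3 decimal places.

Linearized form: ln q = k·r + ln C. From the 6 transformed points,
Σr = 22.0000, Σ(r)² = 104.0000, Σln q = 0.7710, Σr·ln q = -9.0394.
Equations: 104.0000·k + 22.0000·ln C = -9.0394;  22.0000·k + 6·ln C = 0.7710.
Solving (det = 140.0000): k = -0.50855, ln C = 1.99319.

k = -0.509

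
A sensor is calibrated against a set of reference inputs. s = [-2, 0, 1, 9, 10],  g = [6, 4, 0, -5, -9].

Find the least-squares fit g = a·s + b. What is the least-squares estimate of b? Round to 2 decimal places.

b = 3.14

Entries of MᵀM: Σs·s = 186, Σs = 18, Σ1 = 5.
And Σs·g = -147, Σg = -4.
So MᵀM·[a, b]ᵀ = Mᵀg: [[186, 18]; [18, 5]]·[a, b]ᵀ = [-147, -4]ᵀ.
Δ = 186·5 − 18² = 606.
a = ((-147)·5 − 18·(-4))/606 = -221/202; b = (186·(-4) − 18·(-147))/606 = 317/101.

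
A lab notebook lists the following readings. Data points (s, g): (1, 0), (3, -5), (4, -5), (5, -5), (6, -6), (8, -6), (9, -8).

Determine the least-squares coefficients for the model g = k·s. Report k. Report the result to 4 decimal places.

k = -0.9310

From the data, Σs·s = 232.
For Aᵀg: Σs·g = -216.
Normal equations: [[232]]·[k]ᵀ = [-216]ᵀ.
Hence k = -216 / 232 ≈ -0.931034.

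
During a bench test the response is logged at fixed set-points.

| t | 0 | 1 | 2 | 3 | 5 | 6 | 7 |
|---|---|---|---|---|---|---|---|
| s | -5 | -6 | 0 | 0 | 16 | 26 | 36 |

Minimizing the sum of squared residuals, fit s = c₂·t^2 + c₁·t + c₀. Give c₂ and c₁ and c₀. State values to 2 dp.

c₂ = 0.89, c₁ = -0.24, c₀ = -5.36

Sums needed: Σt^2·t^2 = 4420, Σt^2·t = 720, Σt^2 = 124, Σt·t = 124, Σt = 24, Σ1 = 7.
And Σt^2·s = 3094, Σt·s = 482, Σs = 67.
MᵀM·[c₂, c₁, c₀]ᵀ = Mᵀs becomes [[4420, 720, 124]; [720, 124, 24]; [124, 24, 7]]·[c₂, c₁, c₀]ᵀ = [3094, 482, 67]ᵀ.
Inverting the 3×3 Gram matrix, [c₂, c₁, c₀]ᵀ = [137/154, -37/154, -59/11]ᵀ.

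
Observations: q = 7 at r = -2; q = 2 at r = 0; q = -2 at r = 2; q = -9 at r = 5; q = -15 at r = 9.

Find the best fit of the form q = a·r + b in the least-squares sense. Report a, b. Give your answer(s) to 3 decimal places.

Entries of AᵀA: Σr·r = 114, Σr = 14, Σ1 = 5.
Right-hand side: Σr·q = -198, Σq = -17.
AᵀA·[a, b]ᵀ = Aᵀq becomes [[114, 14]; [14, 5]]·[a, b]ᵀ = [-198, -17]ᵀ.
Eliminating b: 5·(row 1) − 14·(row 2) gives 374·a = 5·(-198) − 14·(-17) = -752, so a = -376/187.
Then b = ((-17) − 14·(-376/187))/5 = 417/187.

a = -2.011, b = 2.230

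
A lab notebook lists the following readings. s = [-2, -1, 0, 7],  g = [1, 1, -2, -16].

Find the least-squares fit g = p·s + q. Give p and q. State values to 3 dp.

p = -1.980, q = -2.020

Sums needed: Σs·s = 54, Σs = 4, Σ1 = 4.
Right-hand side: Σs·g = -115, Σg = -16.
Normal equations: [[54, 4]; [4, 4]]·[p, q]ᵀ = [-115, -16]ᵀ.
Eliminating q: 4·(row 1) − 4·(row 2) gives 200·p = 4·(-115) − 4·(-16) = -396, so p = -99/50.
Then q = ((-16) − 4·(-99/50))/4 = -101/50.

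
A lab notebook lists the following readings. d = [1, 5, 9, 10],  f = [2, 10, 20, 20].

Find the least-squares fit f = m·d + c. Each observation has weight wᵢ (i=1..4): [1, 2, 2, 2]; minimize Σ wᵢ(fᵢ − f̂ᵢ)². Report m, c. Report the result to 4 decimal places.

Forming XᵀWX = [[413, 49]; [49, 7]] and XᵀWf = [862, 102]ᵀ gives XᵀWX·[m, c]ᵀ = XᵀWf.
det = 413·7 − 49² = 490.
m = (862·7 − 49·102)/490 = 74/35; c = (413·102 − 49·862)/490 = -8/35.

m = 2.1143, c = -0.2286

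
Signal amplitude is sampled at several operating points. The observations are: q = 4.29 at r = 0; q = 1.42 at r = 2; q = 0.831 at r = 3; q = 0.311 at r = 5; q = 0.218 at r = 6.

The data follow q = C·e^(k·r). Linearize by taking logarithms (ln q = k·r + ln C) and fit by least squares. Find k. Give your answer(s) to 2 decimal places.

k = -0.50

Linearized form: ln q = k·r + ln C. From the 5 transformed points,
Σr = 16.0000, Σ(r)² = 74.0000, Σln q = -1.0694, Σr·ln q = -14.8334.
Equations: 74.0000·k + 16.0000·ln C = -14.8334;  16.0000·k + 5·ln C = -1.0694.
Slope k = (n·Σr·ln q − Σr·Σln q)/(n·Σ(r)² − (Σr)²) = (5·-14.8334 − 16.0000·-1.0694)/114.0000 = -0.50050; ln C = (Σln q − k·Σr)/n = 1.38771.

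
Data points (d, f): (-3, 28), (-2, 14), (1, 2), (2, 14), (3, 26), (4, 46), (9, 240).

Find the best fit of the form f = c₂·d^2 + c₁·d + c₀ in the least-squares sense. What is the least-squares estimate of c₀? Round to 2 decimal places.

Sums needed: Σd^2·d^2 = 7012, Σd^2·d = 794, Σd^2 = 124, Σd·d = 124, Σd = 14, Σ1 = 7.
And Σd^2·f = 20776, Σd·f = 2340, Σf = 370.
So AᵀA·[c₂, c₁, c₀]ᵀ = Aᵀf: [[7012, 794, 124]; [794, 124, 14]; [124, 14, 7]]·[c₂, c₁, c₀]ᵀ = [20776, 2340, 370]ᵀ.
Row-reducing yields c₂ = 286816/95763, c₁ = -35216/95763, c₀ = 17150/31921.

c₀ = 0.54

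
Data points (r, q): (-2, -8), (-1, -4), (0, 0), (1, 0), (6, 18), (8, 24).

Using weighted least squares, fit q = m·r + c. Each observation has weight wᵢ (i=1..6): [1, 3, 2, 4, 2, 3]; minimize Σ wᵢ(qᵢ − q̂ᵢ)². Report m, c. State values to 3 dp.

m = 3.179, c = -1.552

The normal equations are: 275·m + 35·c = 820;  35·m + 15·c = 88.
Δ = 275·15 − 35² = 2900.
m = (820·15 − 35·88)/2900 = 461/145; c = (275·88 − 35·820)/2900 = -45/29.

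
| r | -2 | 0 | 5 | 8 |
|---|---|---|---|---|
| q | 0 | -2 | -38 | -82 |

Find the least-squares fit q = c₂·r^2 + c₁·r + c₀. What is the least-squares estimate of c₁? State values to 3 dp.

Sums needed: Σr^2·r^2 = 4737, Σr^2·r = 629, Σr^2 = 93, Σr·r = 93, Σr = 11, Σ1 = 4.
Moment sums: Σr^2·q = -6198, Σr·q = -846, Σq = -122.
So MᵀM·[c₂, c₁, c₀]ᵀ = Mᵀq: [[4737, 629, 93]; [629, 93, 11]; [93, 11, 4]]·[c₂, c₁, c₀]ᵀ = [-6198, -846, -122]ᵀ.
Solving the 3×3 system (Gaussian elimination) gives c₂ = -2039/2225, c₁ = -5973/2225, c₀ = -806/445.

c₁ = -2.684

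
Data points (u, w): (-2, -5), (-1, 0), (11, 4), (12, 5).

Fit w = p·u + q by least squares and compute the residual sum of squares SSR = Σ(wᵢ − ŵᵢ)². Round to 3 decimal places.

Sums needed: Σu·u = 270, Σu = 20, Σ1 = 4.
Moment sums: Σu·w = 114, Σw = 4.
So AᵀA·[p, q]ᵀ = Aᵀw: [[270, 20]; [20, 4]]·[p, q]ᵀ = [114, 4]ᵀ.
Eliminating q: 4·(row 1) − 20·(row 2) gives 680·p = 4·114 − 20·4 = 376, so p = 47/85.
Then q = (4 − 20·(47/85))/4 = -30/17.
Residuals: -181/85, 197/85, -27/85, 11/85; SSR = 852/85.

SSR = 10.024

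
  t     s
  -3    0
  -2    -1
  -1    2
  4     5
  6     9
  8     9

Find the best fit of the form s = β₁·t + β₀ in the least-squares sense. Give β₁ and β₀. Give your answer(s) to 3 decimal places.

β₁ = 0.925, β₀ = 2.151

Normal-equation sums: Σt·t = 130, Σt = 12, Σ1 = 6.
For Aᵀs: Σt·s = 146, Σs = 24.
AᵀA·[β₁, β₀]ᵀ = Aᵀs becomes [[130, 12]; [12, 6]]·[β₁, β₀]ᵀ = [146, 24]ᵀ.
Eliminating β₀: 6·(row 1) − 12·(row 2) gives 636·β₁ = 6·146 − 12·24 = 588, so β₁ = 49/53.
Then β₀ = (24 − 12·(49/53))/6 = 114/53.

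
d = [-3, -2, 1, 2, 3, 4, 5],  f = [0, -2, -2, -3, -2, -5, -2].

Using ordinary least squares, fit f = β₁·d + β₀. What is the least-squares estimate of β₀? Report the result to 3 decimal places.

β₀ = -1.830

The normal system MᵀM·[β₁, β₀]ᵀ = Mᵀf is [[68, 10]; [10, 7]]·[β₁, β₀]ᵀ = [-40, -16]ᵀ.
Δ = 68·7 − 10² = 376.
β₁ = ((-40)·7 − 10·(-16))/376 = -15/47; β₀ = (68·(-16) − 10·(-40))/376 = -86/47.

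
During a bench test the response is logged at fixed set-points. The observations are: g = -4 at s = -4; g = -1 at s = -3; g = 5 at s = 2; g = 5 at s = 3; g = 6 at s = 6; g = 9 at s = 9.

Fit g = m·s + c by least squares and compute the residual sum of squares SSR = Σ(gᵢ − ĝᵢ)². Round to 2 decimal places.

SSR = 8.17

AᵀA·[m, c]ᵀ = Aᵀg reads: 155·m + 13·c = 161;  13·m + 6·c = 20.
(Σs·s = 155, Σs = 13, Σ1 = 6, Σs·g = 161, Σg = 20.)
Δ = 155·6 − 13² = 761.
m = (161·6 − 13·20)/761 = 706/761; c = (155·20 − 13·161)/761 = 1007/761.
Residuals: -1227/761, 350/761, 1386/761, 680/761, -677/761, -512/761; SSR = 6218/761.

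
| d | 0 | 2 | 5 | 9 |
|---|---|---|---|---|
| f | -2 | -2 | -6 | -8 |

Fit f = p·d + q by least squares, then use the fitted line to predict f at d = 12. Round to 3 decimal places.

f̂ = -10.413

From the data, Σd·d = 110, Σd = 16, Σ1 = 4.
For Xᵀf: Σd·f = -106, Σf = -18.
Normal equations: [[110, 16]; [16, 4]]·[p, q]ᵀ = [-106, -18]ᵀ.
det = 110·4 − 16² = 184.
p = ((-106)·4 − 16·(-18))/184 = -17/23; q = (110·(-18) − 16·(-106))/184 = -71/46.
At d = 12: f̂ = (-17/23)·(12) + (-71/46)·(1) = -479/46.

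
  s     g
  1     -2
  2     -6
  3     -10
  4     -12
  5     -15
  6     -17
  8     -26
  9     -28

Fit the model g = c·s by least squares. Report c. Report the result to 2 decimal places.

c = -3.09

The normal equations are: 236·c = -729.
c = (-729)/236 = -3.08898.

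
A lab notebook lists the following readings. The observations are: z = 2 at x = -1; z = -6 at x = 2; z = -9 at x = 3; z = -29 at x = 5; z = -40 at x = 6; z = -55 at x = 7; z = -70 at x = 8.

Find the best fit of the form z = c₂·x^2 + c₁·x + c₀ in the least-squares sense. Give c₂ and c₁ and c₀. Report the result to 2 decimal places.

AᵀA·[c₂, c₁, c₀]ᵀ = Aᵀz reads: 8516·c₂ + 1230·c₁ + 188·c₀ = -9443;  1230·c₂ + 188·c₁ + 30·c₀ = -1371;  188·c₂ + 30·c₁ + 7·c₀ = -207.
Row-reducing yields c₂ = -89255/91042, c₁ = -104019/91042, c₀ = 75344/45521.

c₂ = -0.98, c₁ = -1.14, c₀ = 1.66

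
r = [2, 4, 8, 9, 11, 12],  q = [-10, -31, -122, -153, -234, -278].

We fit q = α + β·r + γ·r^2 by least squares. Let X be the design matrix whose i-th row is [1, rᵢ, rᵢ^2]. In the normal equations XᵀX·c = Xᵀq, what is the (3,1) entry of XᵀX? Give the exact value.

Row 3 ↔ basis r^2, column 1 ↔ basis 1, so (XᵀX)_{3,1} = Σᵢ r^2 = (4)·(1) + (16)·(1) + (64)·(1) + (81)·(1) + (121)·(1) + (144)·(1) = 430.

430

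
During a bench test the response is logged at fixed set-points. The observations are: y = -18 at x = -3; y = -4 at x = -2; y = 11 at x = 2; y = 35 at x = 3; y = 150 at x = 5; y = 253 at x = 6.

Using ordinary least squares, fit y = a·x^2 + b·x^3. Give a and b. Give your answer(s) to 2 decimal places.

a = 0.97, b = 1.01

The normal equations are: 2115·a + 10901·b = 13039;  10901·a + 63867·b = 74949.
Eliminating b: 63867·(row 1) − 10901·(row 2) gives 16246904·a = 63867·13039 − 10901·74949 = 15742764, so a = 3935691/4061726.
Then b = (74949 − 10901·(3935691/4061726))/63867 = 4094749/4061726.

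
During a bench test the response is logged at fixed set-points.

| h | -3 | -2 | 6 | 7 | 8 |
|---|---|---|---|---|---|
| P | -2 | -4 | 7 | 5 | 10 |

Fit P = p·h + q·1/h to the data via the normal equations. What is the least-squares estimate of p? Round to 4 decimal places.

The normal equations are: 162·p + 5·q = 171;  5·p + (11993/28224)·q = 487/84.
(Σh·h = 162, Σh·1/h = 5, Σ1/h·1/h = 11993/28224, Σh·P = 171, Σ1/h·P = 487/84.)
Eliminating q: (11993/28224)·(row 1) − 5·(row 2) gives (68737/1568)·p = (11993/28224)·171 − 5·(487/84) = 410881/9408, so p = 410881/412422.
Then q = ((487/84) − 5·(410881/412422))/(11993/28224) = 132048/68737.

p = 0.9963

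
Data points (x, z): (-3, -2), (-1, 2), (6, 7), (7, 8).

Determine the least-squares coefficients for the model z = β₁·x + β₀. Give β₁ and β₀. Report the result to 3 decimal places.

β₁ = 0.913, β₀ = 1.696

From the data, Σx·x = 95, Σx = 9, Σ1 = 4.
And Σx·z = 102, Σz = 15.
Normal equations: [[95, 9]; [9, 4]]·[β₁, β₀]ᵀ = [102, 15]ᵀ.
Determinant 95·4 − 9² = 299.
β₁ = (102·4 − 9·15)/299 = 21/23; β₀ = (95·15 − 9·102)/299 = 39/23.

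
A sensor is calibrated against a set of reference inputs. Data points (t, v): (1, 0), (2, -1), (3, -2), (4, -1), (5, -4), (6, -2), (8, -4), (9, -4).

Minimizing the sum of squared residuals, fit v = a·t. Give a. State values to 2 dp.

Normal-equation sums: Σt·t = 236.
Right-hand side: Σt·v = -112.
AᵀA·[a]ᵀ = Aᵀv becomes [[236]]·[a]ᵀ = [-112]ᵀ.
Hence a = -112 / 236 ≈ -0.474576.

a = -0.47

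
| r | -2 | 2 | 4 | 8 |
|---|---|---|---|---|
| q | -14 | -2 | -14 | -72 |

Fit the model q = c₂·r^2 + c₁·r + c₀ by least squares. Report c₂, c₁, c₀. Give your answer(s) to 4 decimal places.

c₂ = -1.4583, c₁ = 2.9423, c₀ = -2.2436

Setting ∂/∂c₂ … = 0 gives: 4384·c₂ + 576·c₁ + 88·c₀ = -4896;  576·c₂ + 88·c₁ + 12·c₀ = -608;  88·c₂ + 12·c₁ + 4·c₀ = -102.
Inverting the 3×3 Gram matrix, [c₂, c₁, c₀]ᵀ = [-35/24, 153/52, -175/78]ᵀ.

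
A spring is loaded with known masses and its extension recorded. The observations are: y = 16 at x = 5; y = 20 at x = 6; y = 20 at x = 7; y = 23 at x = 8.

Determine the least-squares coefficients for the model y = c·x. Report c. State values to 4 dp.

c = 3.0115

With design matrix A, AᵀA = [[174]] and Aᵀy = [524]ᵀ.
Hence c = 524 / 174 ≈ 3.01149.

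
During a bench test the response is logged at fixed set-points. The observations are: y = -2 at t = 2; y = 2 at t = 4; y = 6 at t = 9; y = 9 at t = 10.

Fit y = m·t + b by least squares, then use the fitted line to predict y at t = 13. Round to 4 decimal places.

The normal equations are: 201·m + 25·b = 148;  25·m + 4·b = 15.
(Σt·t = 201, Σt = 25, Σ1 = 4, Σt·y = 148, Σy = 15.)
Determinant 201·4 − 25² = 179.
m = (148·4 − 25·15)/179 = 217/179; b = (201·15 − 25·148)/179 = -685/179.
At t = 13: ŷ = (217/179)·(13) + (-685/179)·(1) = 2136/179.

ŷ = 11.9330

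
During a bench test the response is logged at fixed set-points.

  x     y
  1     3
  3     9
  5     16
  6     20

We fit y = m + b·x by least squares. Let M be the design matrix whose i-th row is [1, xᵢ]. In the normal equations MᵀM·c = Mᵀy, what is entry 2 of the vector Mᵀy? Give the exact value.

Entry 2 ↔ basis x, so (Mᵀy)_{2} = Σᵢ (x)·yᵢ = (1)·(3) + (3)·(9) + (5)·(16) + (6)·(20) = 230.

230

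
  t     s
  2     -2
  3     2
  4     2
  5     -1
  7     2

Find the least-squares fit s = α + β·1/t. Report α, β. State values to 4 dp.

α = 2.8287, β = -7.8136

Compute the Gram sums: Σ1 = 5, Σ1/t = 599/420, Σ1/t·1/t = 85381/176400.
And Σs = 3, Σ1/t·s = 53/210.
So MᵀM·[α, β]ᵀ = Mᵀs: [[5, 599/420]; [599/420, 85381/176400]]·[α, β]ᵀ = [3, 53/210]ᵀ.
Δ = 5·(85381/176400) − (599/420)² = 8513/22050.
α = (3·(85381/176400) − (599/420)·(53/210))/(8513/22050) = 192649/68104; β = (5·(53/210) − (599/420)·3)/(8513/22050) = -133035/17026.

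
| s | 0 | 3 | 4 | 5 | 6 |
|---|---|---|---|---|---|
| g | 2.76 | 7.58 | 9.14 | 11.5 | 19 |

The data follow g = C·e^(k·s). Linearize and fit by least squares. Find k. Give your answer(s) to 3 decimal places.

Linearized form: ln g = k·s + ln C. From the 5 transformed points,
Σs = 18.0000, Σ(s)² = 86.0000, Σln g = 10.6402, Σs·ln g = 44.8056.
Normal system: [[86.0000, 18.0000]; [18.0000, 5]]·[k, ln C]ᵀ = [44.8056, 10.6402]ᵀ.
Δ = 86.0000·5 − (18.0000)² = 106.0000; k = (44.8056·5 − 18.0000·10.6402)/106.0000 = 0.30664, ln C = (86.0000·10.6402 − 18.0000·44.8056)/106.0000 = 1.02412.

k = 0.307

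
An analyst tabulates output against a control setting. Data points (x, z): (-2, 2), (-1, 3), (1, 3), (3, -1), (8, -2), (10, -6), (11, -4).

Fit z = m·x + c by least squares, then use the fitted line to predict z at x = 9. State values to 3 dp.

ẑ = -3.618

Setting ∂/∂m … = 0 gives: 300·m + 30·c = -127;  30·m + 7·c = -5.
Determinant 300·7 − 30² = 1200.
m = ((-127)·7 − 30·(-5))/1200 = -739/1200; c = (300·(-5) − 30·(-127))/1200 = 77/40.
At x = 9: ẑ = (-739/1200)·(9) + (77/40)·(1) = -1447/400.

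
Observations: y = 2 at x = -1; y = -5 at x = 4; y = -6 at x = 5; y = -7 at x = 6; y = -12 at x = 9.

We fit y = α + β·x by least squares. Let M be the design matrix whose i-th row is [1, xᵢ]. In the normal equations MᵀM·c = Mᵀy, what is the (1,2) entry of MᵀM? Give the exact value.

23

Row 1 ↔ basis 1, column 2 ↔ basis x, so (MᵀM)_{1,2} = Σᵢ x = (1)·(-1) + (1)·(4) + (1)·(5) + (1)·(6) + (1)·(9) = 23.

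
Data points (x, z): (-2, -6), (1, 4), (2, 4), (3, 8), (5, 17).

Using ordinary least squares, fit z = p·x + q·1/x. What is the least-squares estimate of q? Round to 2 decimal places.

Setting ∂/∂p … = 0 gives: 43·p + 5·q = 133;  5·p + (743/450)·q = 226/15.
(Σx·x = 43, Σx·1/x = 5, Σ1/x·1/x = 743/450, Σx·z = 133, Σ1/x·z = 226/15.)
Δ = 43·(743/450) − 5² = 20699/450.
p = (133·(743/450) − 5·(226/15))/(20699/450) = 64919/20699; q = (43·(226/15) − 5·133)/(20699/450) = -7710/20699.

q = -0.37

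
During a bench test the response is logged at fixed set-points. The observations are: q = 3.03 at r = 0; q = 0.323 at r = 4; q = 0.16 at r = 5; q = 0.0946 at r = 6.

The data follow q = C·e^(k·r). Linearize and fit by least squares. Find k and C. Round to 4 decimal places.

Taking logs, ln q = k·r + ln C, so regress ln q on r.
Over the data: Σr = 15.0000, Σ(r)² = 77.0000, Σln q = -4.2122, Σr·ln q = -27.8319.
Normal system: [[77.0000, 15.0000]; [15.0000, 4]]·[k, ln C]ᵀ = [-27.8319, -4.2122]ᵀ.
Slope k = (n·Σr·ln q − Σr·Σln q)/(n·Σ(r)² − (Σr)²) = (4·-27.8319 − 15.0000·-4.2122)/83.0000 = -0.58005; ln C = (Σln q − k·Σr)/n = 1.12214, so C = exp(1.12214) = 3.07142.

k = -0.5801, C = 3.0714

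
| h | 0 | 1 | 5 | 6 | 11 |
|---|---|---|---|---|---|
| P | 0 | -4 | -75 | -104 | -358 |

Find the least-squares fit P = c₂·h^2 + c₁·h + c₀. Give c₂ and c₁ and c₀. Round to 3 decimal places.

c₂ = -2.987, c₁ = 0.397, c₀ = -0.691

Compute the Gram sums: Σh^2·h^2 = 16563, Σh^2·h = 1673, Σh^2 = 183, Σh·h = 183, Σh = 23, Σ1 = 5.
For XᵀP: Σh^2·P = -48941, Σh·P = -4941, ΣP = -541.
Normal equations: [[16563, 1673, 183]; [1673, 183, 23]; [183, 23, 5]]·[c₂, c₁, c₀]ᵀ = [-48941, -4941, -541]ᵀ.
Solving the 3×3 system (Gaussian elimination) gives c₂ = -7543/2525, c₁ = 1003/2525, c₀ = -349/505.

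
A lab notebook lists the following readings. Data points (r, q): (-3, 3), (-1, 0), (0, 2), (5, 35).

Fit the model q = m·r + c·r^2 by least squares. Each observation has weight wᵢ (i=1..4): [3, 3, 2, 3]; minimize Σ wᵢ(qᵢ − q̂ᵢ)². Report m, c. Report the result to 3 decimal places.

Setting ∂/∂m … = 0 gives: 105·m + 291·c = 498;  291·m + 2121·c = 2706.
(Σwᵢ·r·r = 105, Σwᵢ·r·r^2 = 291, Σwᵢ·r^2·r^2 = 2121, Σwᵢ·r·q = 498, Σwᵢ·r^2·q = 2706.)
Eliminating c: 2121·(row 1) − 291·(row 2) gives 138024·m = 2121·498 − 291·2706 = 268812, so m = 2489/1278.
Then c = (2706 − 291·(2489/1278))/2121 = 1289/1278.

m = 1.948, c = 1.009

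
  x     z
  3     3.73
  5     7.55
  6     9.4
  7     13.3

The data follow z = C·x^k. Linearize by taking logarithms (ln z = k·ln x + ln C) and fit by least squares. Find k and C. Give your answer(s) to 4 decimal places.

Linearized form: ln z = k·ln x + ln C. From the 4 transformed points,
AᵀA = [[10.7942, 6.4457]; [6.4457, 4]], rhs = [13.7501, 8.1664]ᵀ  (here Σln x = 6.4457, Σ(ln x)² = 10.7942, Σln z = 8.1664, Σln x·ln z = 13.7501).
Slope k = (n·Σln x·ln z − Σln x·Σln z)/(n·Σ(ln x)² − (Σln x)²) = (4·13.7501 − 6.4457·8.1664)/1.6295 = 1.44954; ln C = (Σln z − k·Σln x)/n = -0.29423, so C = exp(-0.29423) = 0.74510.

k = 1.4495, C = 0.7451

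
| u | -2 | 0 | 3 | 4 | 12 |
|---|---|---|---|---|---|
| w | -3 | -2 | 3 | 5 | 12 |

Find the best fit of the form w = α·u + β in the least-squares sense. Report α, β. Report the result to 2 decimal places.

Compute the Gram sums: Σu·u = 173, Σu = 17, Σ1 = 5.
For Aᵀw: Σu·w = 179, Σw = 15.
AᵀA·[α, β]ᵀ = Aᵀw becomes [[173, 17]; [17, 5]]·[α, β]ᵀ = [179, 15]ᵀ.
det = 173·5 − 17² = 576.
α = (179·5 − 17·15)/576 = 10/9; β = (173·15 − 17·179)/576 = -7/9.

α = 1.11, β = -0.78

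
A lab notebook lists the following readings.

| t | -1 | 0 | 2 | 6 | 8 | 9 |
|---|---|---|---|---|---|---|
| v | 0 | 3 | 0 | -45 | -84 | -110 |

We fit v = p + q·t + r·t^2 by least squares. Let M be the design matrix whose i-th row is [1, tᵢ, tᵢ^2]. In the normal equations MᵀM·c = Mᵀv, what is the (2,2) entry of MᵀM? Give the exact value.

Row 2 ↔ basis t, column 2 ↔ basis t, so (MᵀM)_{2,2} = Σᵢ (t)·(t) = (-1)·(-1) + (0)·(0) + (2)·(2) + (6)·(6) + (8)·(8) + (9)·(9) = 186.

186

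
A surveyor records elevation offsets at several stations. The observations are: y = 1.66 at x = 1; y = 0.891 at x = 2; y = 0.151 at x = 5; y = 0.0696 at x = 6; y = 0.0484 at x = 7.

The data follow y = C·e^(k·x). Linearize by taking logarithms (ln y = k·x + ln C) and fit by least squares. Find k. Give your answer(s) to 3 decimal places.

k = -0.603

With ln yᵢ as the transformed response and xᵢ as the regressor:
Over the data: Σx = 21.0000, Σ(x)² = 115.0000, Σln y = -7.1923, Σx·ln y = -46.3641.
Normal system: [[115.0000, 21.0000]; [21.0000, 5]]·[k, ln C]ᵀ = [-46.3641, -7.1923]ᵀ.
Δ = 115.0000·5 − (21.0000)² = 134.0000; k = (-46.3641·5 − 21.0000·-7.1923)/134.0000 = -0.60285, ln C = (115.0000·-7.1923 − 21.0000·-46.3641)/134.0000 = 1.09351.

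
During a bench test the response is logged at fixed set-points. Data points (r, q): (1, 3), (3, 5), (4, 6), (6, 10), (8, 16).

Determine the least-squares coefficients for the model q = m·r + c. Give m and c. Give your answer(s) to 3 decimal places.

Normal-equation sums: Σr·r = 126, Σr = 22, Σ1 = 5.
For Xᵀq: Σr·q = 230, Σq = 40.
XᵀX·[m, c]ᵀ = Xᵀq becomes [[126, 22]; [22, 5]]·[m, c]ᵀ = [230, 40]ᵀ.
Eliminating c: 5·(row 1) − 22·(row 2) gives 146·m = 5·230 − 22·40 = 270, so m = 135/73.
Then c = (40 − 22·(135/73))/5 = -10/73.

m = 1.849, c = -0.137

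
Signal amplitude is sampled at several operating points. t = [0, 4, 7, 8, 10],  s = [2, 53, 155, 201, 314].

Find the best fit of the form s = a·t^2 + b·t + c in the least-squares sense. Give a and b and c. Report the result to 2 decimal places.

Normal-equation sums: Σt^2·t^2 = 16753, Σt^2·t = 1919, Σt^2 = 229, Σt·t = 229, Σt = 29, Σ1 = 5.
Right-hand side: Σt^2·s = 52707, Σt·s = 6045, Σs = 725.
MᵀM·[a, b, c]ᵀ = Mᵀs becomes [[16753, 1919, 229]; [1919, 229, 29]; [229, 29, 5]]·[a, b, c]ᵀ = [52707, 6045, 725]ᵀ.
Inverting the 3×3 Gram matrix, [a, b, c]ᵀ = [41104/13273, 2271/13273, 28850/13273]ᵀ.

a = 3.10, b = 0.17, c = 2.17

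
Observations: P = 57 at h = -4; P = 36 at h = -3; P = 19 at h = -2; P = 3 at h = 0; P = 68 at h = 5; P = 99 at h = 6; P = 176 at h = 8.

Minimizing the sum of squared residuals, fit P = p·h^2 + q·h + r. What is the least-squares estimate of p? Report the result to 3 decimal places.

p = 2.915

The normal system MᵀM·[p, q, r]ᵀ = MᵀP is [[6370, 754, 154]; [754, 154, 10]; [154, 10, 7]]·[p, q, r]ᵀ = [17840, 1968, 458]ᵀ.
Inverting the 3×3 Gram matrix, [p, q, r]ᵀ = [55886/19173, -4760/2739, 24190/6391]ᵀ.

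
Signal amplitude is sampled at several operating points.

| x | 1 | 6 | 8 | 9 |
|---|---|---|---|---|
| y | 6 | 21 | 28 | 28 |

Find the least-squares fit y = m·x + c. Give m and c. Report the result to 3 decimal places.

m = 2.895, c = 3.382

From the data, Σx·x = 182, Σx = 24, Σ1 = 4.
For Aᵀy: Σx·y = 608, Σy = 83.
Δ = 182·4 − 24² = 152.
m = (608·4 − 24·83)/152 = 55/19; c = (182·83 − 24·608)/152 = 257/76.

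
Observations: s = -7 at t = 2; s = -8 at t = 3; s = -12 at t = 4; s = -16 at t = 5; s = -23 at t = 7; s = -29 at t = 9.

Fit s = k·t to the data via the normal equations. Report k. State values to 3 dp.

Normal-equation sums: Σt·t = 184.
For Mᵀs: Σt·s = -588.
MᵀM·[k]ᵀ = Mᵀs becomes [[184]]·[k]ᵀ = [-588]ᵀ.
k = (-588)/184 = -3.19565.

k = -3.196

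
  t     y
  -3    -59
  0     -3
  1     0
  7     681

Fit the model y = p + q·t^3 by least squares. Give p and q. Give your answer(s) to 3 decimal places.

The normal system AᵀA·[p, q]ᵀ = Aᵀy is [[4, 317]; [317, 118379]]·[p, q]ᵀ = [619, 235176]ᵀ.
Eliminating q: 118379·(row 1) − 317·(row 2) gives 373027·p = 118379·619 − 317·235176 = -1274191, so p = -1274191/373027.
Then q = (235176 − 317·(-1274191/373027))/118379 = 744481/373027.

p = -3.416, q = 1.996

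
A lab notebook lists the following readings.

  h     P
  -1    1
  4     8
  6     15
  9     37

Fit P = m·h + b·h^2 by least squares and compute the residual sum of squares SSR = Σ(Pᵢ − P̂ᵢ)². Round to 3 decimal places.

Entries of XᵀX: Σh·h = 134, Σh·h^2 = 1008, Σh^2·h^2 = 8114.
Right-hand side: Σh·P = 454, Σh^2·P = 3666.
Δ = 134·8114 − 1008² = 71212.
m = (454·8114 − 1008·3666)/71212 = -2893/17803; b = (134·3666 − 1008·454)/71212 = 8403/17803.
Residuals: 6507/17803, 19548/17803, -18105/17803, 4105/17803; SSR = 43201/17803.

SSR = 2.427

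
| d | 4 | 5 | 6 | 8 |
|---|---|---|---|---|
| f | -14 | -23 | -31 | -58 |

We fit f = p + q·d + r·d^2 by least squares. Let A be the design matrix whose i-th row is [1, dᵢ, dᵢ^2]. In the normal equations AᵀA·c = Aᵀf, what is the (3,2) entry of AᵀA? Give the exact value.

Row 3 ↔ basis d^2, column 2 ↔ basis d, so (AᵀA)_{3,2} = Σᵢ (d^2)·(d) = (16)·(4) + (25)·(5) + (36)·(6) + (64)·(8) = 917.

917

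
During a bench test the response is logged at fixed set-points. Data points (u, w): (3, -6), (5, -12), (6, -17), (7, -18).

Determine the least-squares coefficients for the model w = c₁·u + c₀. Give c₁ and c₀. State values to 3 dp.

Normal-equation sums: Σu·u = 119, Σu = 21, Σ1 = 4.
For Mᵀw: Σu·w = -306, Σw = -53.
Δ = 119·4 − 21² = 35.
c₁ = ((-306)·4 − 21·(-53))/35 = -111/35; c₀ = (119·(-53) − 21·(-306))/35 = 17/5.

c₁ = -3.171, c₀ = 3.400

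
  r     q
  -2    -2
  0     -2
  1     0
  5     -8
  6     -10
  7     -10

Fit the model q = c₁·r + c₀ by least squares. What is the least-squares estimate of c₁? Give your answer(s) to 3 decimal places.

c₁ = -1.127

From the data, Σr·r = 115, Σr = 17, Σ1 = 6.
Right-hand side: Σr·q = -166, Σq = -32.
Eliminating c₀: 6·(row 1) − 17·(row 2) gives 401·c₁ = 6·(-166) − 17·(-32) = -452, so c₁ = -452/401.
Then c₀ = ((-32) − 17·(-452/401))/6 = -858/401.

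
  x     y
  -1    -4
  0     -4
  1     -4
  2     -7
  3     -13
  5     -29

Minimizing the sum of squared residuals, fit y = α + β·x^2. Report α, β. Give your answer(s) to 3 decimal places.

α = -3.296, β = -1.031

Sums needed: Σ1 = 6, Σx^2 = 40, Σx^2·x^2 = 724.
Right-hand side: Σy = -61, Σx^2·y = -878.
So MᵀM·[α, β]ᵀ = Mᵀy: [[6, 40]; [40, 724]]·[α, β]ᵀ = [-61, -878]ᵀ.
Determinant 6·724 − 40² = 2744.
α = ((-61)·724 − 40·(-878))/2744 = -323/98; β = (6·(-878) − 40·(-61))/2744 = -101/98.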